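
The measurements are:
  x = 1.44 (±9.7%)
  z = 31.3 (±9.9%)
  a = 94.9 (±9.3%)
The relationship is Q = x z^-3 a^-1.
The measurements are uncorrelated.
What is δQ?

1.61e-07

Products/powers → add relative errors in quadrature, weighted by exponent:
  (1·δx/x)² = (1×0.0970)² = 0.00941;  (-3·δz/z)² = (-3×0.0990)² = 0.0882;  (-1·δa/a)² = (-1×0.0930)² = 0.00865
δQ/Q = √(0.106) = 0.326
Q = 4.95e-07, so δQ = 0.326 × 4.95e-07 = 1.61e-07.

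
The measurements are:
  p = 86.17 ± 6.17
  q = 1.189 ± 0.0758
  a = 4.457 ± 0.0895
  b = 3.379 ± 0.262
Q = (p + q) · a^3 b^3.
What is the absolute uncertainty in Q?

Let u = p + q = 87.36. δu = √(δp² + δq²) = √(38.1 + 0.00575) = 6.17, so δu/u = 0.0706.
Q is then a monomial in u, a, b:
δQ/Q = √((δu/u)² + (3·δa/a)² + (3·δb/b)²) = √(0.00499 + 0.00363 + 0.0541) = 0.250
Q = 298400, so δQ = 0.250 × 298400 = 74700.

74700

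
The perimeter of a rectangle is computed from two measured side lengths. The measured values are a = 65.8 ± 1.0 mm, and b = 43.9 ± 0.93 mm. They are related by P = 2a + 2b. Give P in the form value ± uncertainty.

219 ± 2.73 mm

Sums and differences: (δP)² = Σ (cᵢ δxᵢ)².
  (2·δa)² = 4.00;  (2·δb)² = 3.46
δP = √(7.46) = 2.73 mm
P = 219 mm.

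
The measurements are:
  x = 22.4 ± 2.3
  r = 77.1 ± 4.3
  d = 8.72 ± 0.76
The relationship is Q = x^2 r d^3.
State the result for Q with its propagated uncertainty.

Since Q is a product/quotient, work with relative uncertainties:
  (2·δx/x)² = (2×0.103)² = 0.0422;  (1·δr/r)² = (1×0.0558)² = 0.00311;  (3·δd/d)² = (3×0.0872)² = 0.0684
δQ/Q = √(0.114) = 0.337
Q = 2.57e+07, so δQ = 0.337 × 2.57e+07 = 8.65e+06.

(2.57 ± 0.865) × 10^7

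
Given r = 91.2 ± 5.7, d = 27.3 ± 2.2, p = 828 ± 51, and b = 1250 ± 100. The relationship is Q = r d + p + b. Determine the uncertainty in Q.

278

Let w = r·d = 2490. δw/w = √((1·δr/r)² + (1·δd/d)²) = √(0.00391 + 0.00649) = 0.102, so δw = 254.
Q = w + p + b: δQ = √(δw² + δp² + δb²) = √(64500 + 2600 + 10000) = 278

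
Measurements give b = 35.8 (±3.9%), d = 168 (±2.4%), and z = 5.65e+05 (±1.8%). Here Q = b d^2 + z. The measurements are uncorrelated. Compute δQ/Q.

Let p = b·d^2 = 1.01e+06. δp/p = √((1·δb/b)² + (2·δd/d)²) = √(0.00152 + 0.00230) = 0.0618, so δp = 62500.
Q = p + z: δQ = √(δp² + δz²) = √(3.91e+09 + 1.03e+08) = 63300
Q = 1.58e+06, so δQ/Q = 63300/1.58e+06 = 0.0402.

0.0402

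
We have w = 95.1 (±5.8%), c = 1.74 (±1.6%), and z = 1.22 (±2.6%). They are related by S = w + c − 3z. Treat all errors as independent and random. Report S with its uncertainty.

Each term contributes (cᵢ δxᵢ)² to (δS)²:
  (δw)² = 30.4;  (δc)² = 0.000775;  (3·δz)² = 0.00906
δS = √(30.4) = 5.52
S = 93.2.

93.2 ± 5.52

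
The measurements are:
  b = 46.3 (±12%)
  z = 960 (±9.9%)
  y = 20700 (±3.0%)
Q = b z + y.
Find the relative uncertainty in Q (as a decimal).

0.107

Let p = b·z = 44400. δp/p = √((1·δb/b)² + (1·δz/z)²) = √(0.0144 + 0.00980) = 0.156, so δp = 6910.
Q = p + y: δQ = √(δp² + δy²) = √(4.78e+07 + 3.86e+05) = 6940
Q = 65100, so δQ/Q = 6940/65100 = 0.107.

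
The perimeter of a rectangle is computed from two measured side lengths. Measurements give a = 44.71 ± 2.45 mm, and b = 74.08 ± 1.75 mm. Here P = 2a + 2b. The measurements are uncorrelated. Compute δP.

6.02 mm

Sums and differences: (δP)² = Σ (cᵢ δxᵢ)².
  (2·δa)² = 24.0;  (2·δb)² = 12.2
δP = √(36.3) = 6.02 mm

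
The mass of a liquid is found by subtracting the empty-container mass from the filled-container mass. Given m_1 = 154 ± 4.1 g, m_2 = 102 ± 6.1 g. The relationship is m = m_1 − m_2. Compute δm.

Each term contributes (cᵢ δxᵢ)² to (δm)²:
  (δm_1)² = 16.8;  (δm_2)² = 37.2
δm = √(54.0) = 7.35 g

7.35 g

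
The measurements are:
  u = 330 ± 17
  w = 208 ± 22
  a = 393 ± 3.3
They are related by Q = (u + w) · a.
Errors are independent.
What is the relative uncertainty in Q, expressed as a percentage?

5.24%

Let h = u + w = 538. δh = √(δu² + δw²) = √(289 + 484) = 27.8, so δh/h = 0.0517.
Q is then a monomial in h, a:
δQ/Q = √((δh/h)² + (1·δa/a)²) = √(0.00267 + 7.05e-05) = 0.0524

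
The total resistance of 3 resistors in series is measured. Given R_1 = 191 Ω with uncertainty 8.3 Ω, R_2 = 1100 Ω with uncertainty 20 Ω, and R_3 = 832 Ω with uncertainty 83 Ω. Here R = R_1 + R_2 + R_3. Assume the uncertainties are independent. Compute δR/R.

0.0404

Each term contributes (cᵢ δxᵢ)² to (δR)²:
  (δR_1)² = 68.9;  (δR_2)² = 400;  (δR_3)² = 6890
δR = √(7360) = 85.8 Ω
R = 2120 Ω, so δR/R = 85.8/2120 = 0.0404.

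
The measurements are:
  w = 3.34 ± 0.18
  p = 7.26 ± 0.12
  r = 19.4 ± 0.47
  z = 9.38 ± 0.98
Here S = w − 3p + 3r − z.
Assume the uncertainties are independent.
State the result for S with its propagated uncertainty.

S is a linear combination, so absolute uncertainties add in quadrature:
  (δw)² = 0.0324;  (3·δp)² = 0.130;  (3·δr)² = 1.99;  (δz)² = 0.960
δS = √(3.11) = 1.76
S = 30.4.

30.4 ± 1.76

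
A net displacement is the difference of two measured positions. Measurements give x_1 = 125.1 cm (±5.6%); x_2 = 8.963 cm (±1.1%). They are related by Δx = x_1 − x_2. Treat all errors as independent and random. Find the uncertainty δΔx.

Δx is a linear combination, so absolute uncertainties add in quadrature:
  (δx_1)² = 49.1;  (δx_2)² = 0.00972
δΔx = √(49.1) = 7.01 cm

7.01 cm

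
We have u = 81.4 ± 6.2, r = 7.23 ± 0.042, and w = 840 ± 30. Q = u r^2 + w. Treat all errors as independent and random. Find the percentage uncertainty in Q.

Let p = u·r^2 = 4260. δp/p = √((1·δu/u)² + (2·δr/r)²) = √(0.00580 + 0.000135) = 0.0770, so δp = 328.
Q = p + w: δQ = √(δp² + δw²) = √(1.07e+05 + 900) = 329
Q = 5100, so δQ/Q = 329/5100 = 0.0646.

6.46%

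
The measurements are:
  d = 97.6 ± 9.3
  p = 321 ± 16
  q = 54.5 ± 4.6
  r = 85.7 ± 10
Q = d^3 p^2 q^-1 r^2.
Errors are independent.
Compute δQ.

Products/powers → add relative errors in quadrature, weighted by exponent:
  (3·δd/d)² = (3×0.0953)² = 0.0817;  (2·δp/p)² = (2×0.0498)² = 0.00994;  (-1·δq/q)² = (-1×0.0844)² = 0.00712;  (2·δr/r)² = (2×0.117)² = 0.0545
δQ/Q = √(0.153) = 0.391
Q = 1.29e+13, so δQ = 0.391 × 1.29e+13 = 5.05e+12.

5.05e+12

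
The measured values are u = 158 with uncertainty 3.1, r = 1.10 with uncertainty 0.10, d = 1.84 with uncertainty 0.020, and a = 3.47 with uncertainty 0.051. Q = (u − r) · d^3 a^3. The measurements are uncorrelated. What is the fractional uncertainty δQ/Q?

0.0583

Let w = u − r = 157. δw = √(δu² + δr²) = √(9.61 + 0.0100) = 3.10, so δw/w = 0.0198.
Q is then a monomial in w, d, a:
δQ/Q = √((δw/w)² + (3·δd/d)² + (3·δa/a)²) = √(0.000391 + 0.00106 + 0.00194) = 0.0583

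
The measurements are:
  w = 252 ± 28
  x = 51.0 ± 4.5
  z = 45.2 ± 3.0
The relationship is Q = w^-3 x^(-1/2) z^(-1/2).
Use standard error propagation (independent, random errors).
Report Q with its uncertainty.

(1.30 ± 0.440) × 10^-9

Q is a product of powers, so relative uncertainties combine in quadrature:
  (-3·δw/w)² = (-3×0.111)² = 0.111;  (−½·δx/x)² = (-0.5×0.0882)² = 0.00195;  (−½·δz/z)² = (-0.5×0.0664)² = 0.00110
δQ/Q = √(0.114) = 0.338
Q = 1.3e-09, so δQ = 0.338 × 1.3e-09 = 4.4e-10.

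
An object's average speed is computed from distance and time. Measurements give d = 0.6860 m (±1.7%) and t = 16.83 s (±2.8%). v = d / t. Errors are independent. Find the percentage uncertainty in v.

3.28%

For a monomial v ∝ d, t^-1, fractional errors add in quadrature:
  (1·δd/d)² = (1×0.0170)² = 0.000289;  (-1·δt/t)² = (-1×0.0280)² = 0.000784
δv/v = √(0.00107) = 0.0328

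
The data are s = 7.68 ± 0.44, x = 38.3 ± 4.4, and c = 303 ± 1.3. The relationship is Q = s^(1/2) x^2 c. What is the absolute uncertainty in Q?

Each factor contributes (exponent × relative error)² to (δQ/Q)²:
  (½·δs/s)² = (0.5×0.0573)² = 0.000821;  (2·δx/x)² = (2×0.115)² = 0.0528;  (1·δc/c)² = (1×0.00429)² = 1.84e-05
δQ/Q = √(0.0536) = 0.232
Q = 1.23e+06, so δQ = 0.232 × 1.23e+06 = 2.85e+05.

2.85e+05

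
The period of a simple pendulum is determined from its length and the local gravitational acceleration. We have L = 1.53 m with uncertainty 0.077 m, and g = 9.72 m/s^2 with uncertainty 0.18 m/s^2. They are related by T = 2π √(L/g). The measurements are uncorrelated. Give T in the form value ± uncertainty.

Products/powers → add relative errors in quadrature, weighted by exponent:
  (½·δL/L)² = (0.5×0.0503)² = 0.000633;  (−½·δg/g)² = (-0.5×0.0185)² = 8.57e-05
δT/T = √(0.000719) = 0.0268
T = 2.49 s, so δT = 0.0268 × 2.49 = 0.0668 s.

2.49 ± 0.0668 s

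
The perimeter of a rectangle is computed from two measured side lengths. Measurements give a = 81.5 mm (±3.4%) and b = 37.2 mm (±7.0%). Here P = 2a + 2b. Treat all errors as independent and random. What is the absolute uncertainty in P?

7.61 mm

Sums and differences: (δP)² = Σ (cᵢ δxᵢ)².
  (2·δa)² = 30.7;  (2·δb)² = 27.1
δP = √(57.8) = 7.61 mm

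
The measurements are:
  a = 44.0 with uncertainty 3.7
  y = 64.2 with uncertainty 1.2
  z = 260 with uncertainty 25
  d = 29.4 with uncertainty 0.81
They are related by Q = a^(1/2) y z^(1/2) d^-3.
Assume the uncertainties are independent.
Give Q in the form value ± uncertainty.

Since Q is a product/quotient, work with relative uncertainties:
  (½·δa/a)² = (0.5×0.0841)² = 0.00177;  (1·δy/y)² = (1×0.0187)² = 0.000349;  (½·δz/z)² = (0.5×0.0962)² = 0.00231;  (-3·δd/d)² = (-3×0.0276)² = 0.00683
δQ/Q = √(0.0113) = 0.106
Q = 0.270, so δQ = 0.106 × 0.270 = 0.0287.

0.270 ± 0.0287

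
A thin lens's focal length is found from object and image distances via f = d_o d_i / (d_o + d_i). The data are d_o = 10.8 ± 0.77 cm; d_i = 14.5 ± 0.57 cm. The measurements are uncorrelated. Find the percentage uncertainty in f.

4.42%

∂f/∂d_o = (d_i/(d_o+d_i))² = 0.328;  ∂f/∂d_i = (d_o/(d_o+d_i))² = 0.182
δf = √((∂f/∂d_o · δd_o)² + (∂f/∂d_i · δd_i)²) = √(0.0640 + 0.0108) = 0.273 cm
f = 6.19 cm, so δf/f = 0.273/6.19 = 0.0442.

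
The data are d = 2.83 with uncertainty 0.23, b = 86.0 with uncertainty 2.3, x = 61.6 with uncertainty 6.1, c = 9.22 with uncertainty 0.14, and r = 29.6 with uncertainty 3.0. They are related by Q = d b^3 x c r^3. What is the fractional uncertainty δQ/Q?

Each factor contributes (exponent × relative error)² to (δQ/Q)²:
  (1·δd/d)² = (1×0.0813)² = 0.00661;  (3·δb/b)² = (3×0.0267)² = 0.00644;  (1·δx/x)² = (1×0.0990)² = 0.00981;  (1·δc/c)² = (1×0.0152)² = 0.000231;  (3·δr/r)² = (3×0.101)² = 0.0924
δQ/Q = √(0.116) = 0.340

0.340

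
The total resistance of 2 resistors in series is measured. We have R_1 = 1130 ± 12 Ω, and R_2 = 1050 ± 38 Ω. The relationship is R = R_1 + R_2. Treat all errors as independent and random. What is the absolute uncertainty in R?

39.8 Ω

Sums and differences: (δR)² = Σ (cᵢ δxᵢ)².
  (δR_1)² = 144;  (δR_2)² = 1440
δR = √(1590) = 39.8 Ω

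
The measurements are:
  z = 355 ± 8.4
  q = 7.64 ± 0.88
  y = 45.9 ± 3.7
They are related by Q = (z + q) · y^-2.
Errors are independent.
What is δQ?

Let u = z + q = 363. δu = √(δz² + δq²) = √(70.6 + 0.774) = 8.45, so δu/u = 0.0233.
Q is then a monomial in u, y:
δQ/Q = √((δu/u)² + (-2·δy/y)²) = √(0.000542 + 0.0260) = 0.163
Q = 0.172, so δQ = 0.163 × 0.172 = 0.0280.

0.0280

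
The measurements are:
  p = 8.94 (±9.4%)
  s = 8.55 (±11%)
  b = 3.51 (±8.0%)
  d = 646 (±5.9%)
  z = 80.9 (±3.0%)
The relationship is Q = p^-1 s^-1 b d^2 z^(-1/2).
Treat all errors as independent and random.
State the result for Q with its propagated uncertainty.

2130 ± 434

Relative error in a monomial: (δQ/Q)² = Σ (nᵢ · δxᵢ/xᵢ)².
  (-1·δp/p)² = (-1×0.0940)² = 0.00884;  (-1·δs/s)² = (-1×0.110)² = 0.0121;  (1·δb/b)² = (1×0.0800)² = 0.00640;  (2·δd/d)² = (2×0.0590)² = 0.0139;  (−½·δz/z)² = (-0.5×0.0300)² = 0.000225
δQ/Q = √(0.0415) = 0.204
Q = 2130, so δQ = 0.204 × 2130 = 434.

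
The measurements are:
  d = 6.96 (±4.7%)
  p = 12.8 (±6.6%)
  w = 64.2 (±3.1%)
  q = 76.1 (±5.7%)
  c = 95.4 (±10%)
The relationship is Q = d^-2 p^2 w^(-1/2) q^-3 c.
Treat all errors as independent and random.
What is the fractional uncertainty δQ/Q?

For a monomial Q ∝ d^-2, p^2, w^(-1/2), q^-3, c, fractional errors add in quadrature:
  (-2·δd/d)² = (-2×0.0470)² = 0.00884;  (2·δp/p)² = (2×0.0660)² = 0.0174;  (−½·δw/w)² = (-0.5×0.0310)² = 0.000240;  (-3·δq/q)² = (-3×0.0570)² = 0.0292;  (1·δc/c)² = (1×0.100)² = 0.0100
δQ/Q = √(0.0657) = 0.256

0.256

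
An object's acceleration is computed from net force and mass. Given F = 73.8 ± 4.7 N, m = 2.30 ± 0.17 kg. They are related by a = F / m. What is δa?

For a monomial a ∝ F, m^-1, fractional errors add in quadrature:
  (1·δF/F)² = (1×0.0637)² = 0.00406;  (-1·δm/m)² = (-1×0.0739)² = 0.00546
δa/a = √(0.00952) = 0.0976
a = 32.1 m/s^2, so δa = 0.0976 × 32.1 = 3.13 m/s^2.

3.13 m/s^2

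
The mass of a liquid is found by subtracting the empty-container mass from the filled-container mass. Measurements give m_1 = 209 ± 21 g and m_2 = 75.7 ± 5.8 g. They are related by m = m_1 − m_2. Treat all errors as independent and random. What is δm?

21.8 g

Each term contributes (cᵢ δxᵢ)² to (δm)²:
  (δm_1)² = 441;  (δm_2)² = 33.6
δm = √(475) = 21.8 g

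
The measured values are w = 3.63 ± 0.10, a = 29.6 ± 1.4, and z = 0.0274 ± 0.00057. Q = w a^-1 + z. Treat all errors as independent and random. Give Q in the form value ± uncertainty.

Let p = w·a^-1 = 0.123. δp/p = √((1·δw/w)² + (-1·δa/a)²) = √(0.000759 + 0.00224) = 0.0547, so δp = 0.00671.
Q = p + z: δQ = √(δp² + δz²) = √(4.51e-05 + 3.25e-07) = 0.00674
Q = 0.150.

0.150 ± 0.00674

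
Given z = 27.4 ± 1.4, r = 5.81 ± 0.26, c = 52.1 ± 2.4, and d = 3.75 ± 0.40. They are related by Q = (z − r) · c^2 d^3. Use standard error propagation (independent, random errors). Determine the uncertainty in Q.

1.05e+06

Let u = z − r = 21.6. δu = √(δz² + δr²) = √(1.96 + 0.0676) = 1.42, so δu/u = 0.0660.
Q is then a monomial in u, c, d:
δQ/Q = √((δu/u)² + (2·δc/c)² + (3·δd/d)²) = √(0.00435 + 0.00849 + 0.102) = 0.339
Q = 3.09e+06, so δQ = 0.339 × 3.09e+06 = 1.05e+06.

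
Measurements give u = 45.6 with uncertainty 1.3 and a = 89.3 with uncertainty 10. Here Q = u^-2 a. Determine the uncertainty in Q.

0.00540

Each factor contributes (exponent × relative error)² to (δQ/Q)²:
  (-2·δu/u)² = (-2×0.0285)² = 0.00325;  (1·δa/a)² = (1×0.112)² = 0.0125
δQ/Q = √(0.0158) = 0.126
Q = 0.0429, so δQ = 0.126 × 0.0429 = 0.00540.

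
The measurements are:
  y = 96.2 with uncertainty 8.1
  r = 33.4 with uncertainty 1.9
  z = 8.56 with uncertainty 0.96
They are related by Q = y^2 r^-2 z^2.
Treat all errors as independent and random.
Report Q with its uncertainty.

608 ± 184

For a monomial Q ∝ y^2, r^-2, z^2, fractional errors add in quadrature:
  (2·δy/y)² = (2×0.0842)² = 0.0284;  (-2·δr/r)² = (-2×0.0569)² = 0.0129;  (2·δz/z)² = (2×0.112)² = 0.0503
δQ/Q = √(0.0916) = 0.303
Q = 608, so δQ = 0.303 × 608 = 184.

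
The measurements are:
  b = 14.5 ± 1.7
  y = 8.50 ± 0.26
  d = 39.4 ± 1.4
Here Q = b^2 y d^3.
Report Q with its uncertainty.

(1.09 ± 0.284) × 10^8

Each factor contributes (exponent × relative error)² to (δQ/Q)²:
  (2·δb/b)² = (2×0.117)² = 0.0550;  (1·δy/y)² = (1×0.0306)² = 0.000936;  (3·δd/d)² = (3×0.0355)² = 0.0114
δQ/Q = √(0.0673) = 0.259
Q = 1.09e+08, so δQ = 0.259 × 1.09e+08 = 2.84e+07.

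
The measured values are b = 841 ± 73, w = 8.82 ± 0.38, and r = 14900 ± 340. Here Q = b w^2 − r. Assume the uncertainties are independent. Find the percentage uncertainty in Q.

15.9%

Let p = b·w^2 = 65400. δp/p = √((1·δb/b)² + (2·δw/w)²) = √(0.00753 + 0.00742) = 0.122, so δp = 8000.
Q = p − r: δQ = √(δp² + δr²) = √(6.4e+07 + 1.16e+05) = 8010
Q = 50500, so δQ/Q = 8010/50500 = 0.159.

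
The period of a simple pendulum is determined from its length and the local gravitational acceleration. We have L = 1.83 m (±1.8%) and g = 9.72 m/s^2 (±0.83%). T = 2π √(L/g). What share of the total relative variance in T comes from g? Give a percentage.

17.5%

(δT/T)² = (½·δL/L)² + (−½·δg/g)²
  L term: (0.5×0.0180)² = 8.1e-05
  g term: (-0.5×0.00830)² = 1.72e-05
Total = 9.82e-05. Share from g = 1.72e-05/9.82e-05 = 0.175.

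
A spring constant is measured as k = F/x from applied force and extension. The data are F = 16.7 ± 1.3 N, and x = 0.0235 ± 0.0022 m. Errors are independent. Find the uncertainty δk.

86.5 N/m

Products/powers → add relative errors in quadrature, weighted by exponent:
  (1·δF/F)² = (1×0.0778)² = 0.00606;  (-1·δx/x)² = (-1×0.0936)² = 0.00876
δk/k = √(0.0148) = 0.122
k = 711 N/m, so δk = 0.122 × 711 = 86.5 N/m.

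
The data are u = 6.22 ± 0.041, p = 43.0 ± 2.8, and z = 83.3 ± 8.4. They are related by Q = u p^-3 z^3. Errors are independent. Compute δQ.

16.3

Each factor contributes (exponent × relative error)² to (δQ/Q)²:
  (1·δu/u)² = (1×0.00659)² = 4.34e-05;  (-3·δp/p)² = (-3×0.0651)² = 0.0382;  (3·δz/z)² = (3×0.101)² = 0.0915
δQ/Q = √(0.130) = 0.360
Q = 45.2, so δQ = 0.360 × 45.2 = 16.3.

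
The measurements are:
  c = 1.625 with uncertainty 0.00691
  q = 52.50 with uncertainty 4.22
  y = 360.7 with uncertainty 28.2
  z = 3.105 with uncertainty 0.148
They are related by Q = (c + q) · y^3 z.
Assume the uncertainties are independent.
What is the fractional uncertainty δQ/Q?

Let u = c + q = 54.12. δu = √(δc² + δq²) = √(4.77e-05 + 17.8) = 4.22, so δu/u = 0.0780.
Q is then a monomial in u, y, z:
δQ/Q = √((δu/u)² + (3·δy/y)² + (1·δz/z)²) = √(0.00608 + 0.0550 + 0.00227) = 0.252

0.252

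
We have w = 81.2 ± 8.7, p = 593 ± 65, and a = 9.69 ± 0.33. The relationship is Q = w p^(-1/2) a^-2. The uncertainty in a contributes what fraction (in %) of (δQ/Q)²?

24.3%

(δQ/Q)² = (1·δw/w)² + (−½·δp/p)² + (-2·δa/a)²
  w term: (1×0.107)² = 0.0115
  p term: (-0.5×0.110)² = 0.00300
  a term: (-2×0.0341)² = 0.00464
Total = 0.0191. Share from a = 0.00464/0.0191 = 0.243.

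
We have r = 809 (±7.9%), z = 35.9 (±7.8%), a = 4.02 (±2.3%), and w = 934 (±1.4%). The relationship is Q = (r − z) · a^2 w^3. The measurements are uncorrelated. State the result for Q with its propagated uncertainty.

Let u = r − z = 773. δu = √(δr² + δz²) = √(4080 + 7.84) = 64.0, so δu/u = 0.0827.
Q is then a monomial in u, a, w:
δQ/Q = √((δu/u)² + (2·δa/a)² + (3·δw/w)²) = √(0.00685 + 0.00212 + 0.00176) = 0.104
Q = 1.02e+13, so δQ = 0.104 × 1.02e+13 = 1.05e+12.

(1.02 ± 0.105) × 10^13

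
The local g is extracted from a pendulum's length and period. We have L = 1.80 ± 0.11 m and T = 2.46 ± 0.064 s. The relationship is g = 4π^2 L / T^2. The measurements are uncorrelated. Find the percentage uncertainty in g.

8.03%

For a monomial g ∝ L, T^-2, fractional errors add in quadrature:
  (1·δL/L)² = (1×0.0611)² = 0.00373;  (-2·δT/T)² = (-2×0.0260)² = 0.00271
δg/g = √(0.00644) = 0.0803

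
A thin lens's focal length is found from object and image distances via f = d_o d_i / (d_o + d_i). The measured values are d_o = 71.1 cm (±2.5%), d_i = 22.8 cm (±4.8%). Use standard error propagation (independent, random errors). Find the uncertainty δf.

∂f/∂d_o = (d_i/(d_o+d_i))² = 0.0590;  ∂f/∂d_i = (d_o/(d_o+d_i))² = 0.573
δf = √((∂f/∂d_o · δd_o)² + (∂f/∂d_i · δd_i)²) = √(0.0110 + 0.394) = 0.636 cm

0.636 cm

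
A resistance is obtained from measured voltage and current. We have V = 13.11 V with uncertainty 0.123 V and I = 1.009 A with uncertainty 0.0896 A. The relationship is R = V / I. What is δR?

1.16 Ω

Relative error in a monomial: (δR/R)² = Σ (nᵢ · δxᵢ/xᵢ)².
  (1·δV/V)² = (1×0.00938)² = 8.8e-05;  (-1·δI/I)² = (-1×0.0888)² = 0.00789
δR/R = √(0.00797) = 0.0893
R = 12.99 Ω, so δR = 0.0893 × 12.99 = 1.16 Ω.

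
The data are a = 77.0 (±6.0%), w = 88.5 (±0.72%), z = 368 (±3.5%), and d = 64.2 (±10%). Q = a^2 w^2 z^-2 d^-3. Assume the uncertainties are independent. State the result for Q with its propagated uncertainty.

0.00130 ± 0.000429

Products/powers → add relative errors in quadrature, weighted by exponent:
  (2·δa/a)² = (2×0.0600)² = 0.0144;  (2·δw/w)² = (2×0.00720)² = 0.000207;  (-2·δz/z)² = (-2×0.0350)² = 0.00490;  (-3·δd/d)² = (-3×0.100)² = 0.0900
δQ/Q = √(0.110) = 0.331
Q = 0.00130, so δQ = 0.331 × 0.00130 = 0.000429.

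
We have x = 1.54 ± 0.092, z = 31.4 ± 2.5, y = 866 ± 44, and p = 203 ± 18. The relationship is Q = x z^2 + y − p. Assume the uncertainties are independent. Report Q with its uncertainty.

2180 ± 263

Let w = x·z^2 = 1520. δw/w = √((1·δx/x)² + (2·δz/z)²) = √(0.00357 + 0.0254) = 0.170, so δw = 258.
Q = w + y − p: δQ = √(δw² + δy² + δp²) = √(66700 + 1940 + 324) = 263
Q = 2180.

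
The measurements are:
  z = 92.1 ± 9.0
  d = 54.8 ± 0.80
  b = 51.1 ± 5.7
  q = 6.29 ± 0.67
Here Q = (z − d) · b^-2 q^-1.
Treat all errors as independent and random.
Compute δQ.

0.000786

Let u = z − d = 37.3. δu = √(δz² + δd²) = √(81.0 + 0.640) = 9.04, so δu/u = 0.242.
Q is then a monomial in u, b, q:
δQ/Q = √((δu/u)² + (-2·δb/b)² + (-1·δq/q)²) = √(0.0587 + 0.0498 + 0.0113) = 0.346
Q = 0.00227, so δQ = 0.346 × 0.00227 = 0.000786.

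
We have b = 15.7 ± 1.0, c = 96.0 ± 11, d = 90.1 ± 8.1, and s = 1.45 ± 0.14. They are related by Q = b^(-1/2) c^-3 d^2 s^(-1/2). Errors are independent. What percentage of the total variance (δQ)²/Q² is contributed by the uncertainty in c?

76.8%

(δQ/Q)² = (−½·δb/b)² + (-3·δc/c)² + (2·δd/d)² + (−½·δs/s)²
  b term: (-0.5×0.0637)² = 0.00101
  c term: (-3×0.115)² = 0.118
  d term: (2×0.0899)² = 0.0323
  s term: (-0.5×0.0966)² = 0.00233
Total = 0.154. Share from c = 0.118/0.154 = 0.768.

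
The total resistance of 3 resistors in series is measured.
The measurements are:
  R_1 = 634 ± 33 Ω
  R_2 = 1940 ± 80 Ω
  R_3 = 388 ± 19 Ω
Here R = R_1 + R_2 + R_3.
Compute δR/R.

0.0299

For a sum/difference, combine absolute errors in quadrature:
  (δR_1)² = 1090;  (δR_2)² = 6400;  (δR_3)² = 361
δR = √(7850) = 88.6 Ω
R = 2960 Ω, so δR/R = 88.6/2960 = 0.0299.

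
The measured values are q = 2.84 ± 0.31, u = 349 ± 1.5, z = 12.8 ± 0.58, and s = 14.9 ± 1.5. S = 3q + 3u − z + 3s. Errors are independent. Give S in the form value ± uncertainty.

For a sum/difference, combine absolute errors in quadrature:
  (3·δq)² = 0.865;  (3·δu)² = 20.2;  (δz)² = 0.336;  (3·δs)² = 20.2
δS = √(41.7) = 6.46
S = 1090.

1090 ± 6.46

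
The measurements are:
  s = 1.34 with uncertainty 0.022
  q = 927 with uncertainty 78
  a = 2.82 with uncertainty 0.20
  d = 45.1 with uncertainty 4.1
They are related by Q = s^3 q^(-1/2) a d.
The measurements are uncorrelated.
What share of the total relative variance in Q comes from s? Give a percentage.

13.9%

(δQ/Q)² = (3·δs/s)² + (−½·δq/q)² + (1·δa/a)² + (1·δd/d)²
  s term: (3×0.0164)² = 0.00243
  q term: (-0.5×0.0841)² = 0.00177
  a term: (1×0.0709)² = 0.00503
  d term: (1×0.0909)² = 0.00826
Total = 0.0175. Share from s = 0.00243/0.0175 = 0.139.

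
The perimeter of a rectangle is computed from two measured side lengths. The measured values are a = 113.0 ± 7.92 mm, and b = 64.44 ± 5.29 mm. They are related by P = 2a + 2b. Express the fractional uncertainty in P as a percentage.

5.37%

For a sum/difference, combine absolute errors in quadrature:
  (2·δa)² = 251;  (2·δb)² = 112
δP = √(363) = 19.0 mm
P = 354.9 mm, so δP/P = 19.0/354.9 = 0.0537.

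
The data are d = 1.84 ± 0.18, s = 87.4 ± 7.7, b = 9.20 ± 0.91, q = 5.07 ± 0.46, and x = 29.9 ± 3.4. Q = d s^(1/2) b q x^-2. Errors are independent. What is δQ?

Products/powers → add relative errors in quadrature, weighted by exponent:
  (1·δd/d)² = (1×0.0978)² = 0.00957;  (½·δs/s)² = (0.5×0.0881)² = 0.00194;  (1·δb/b)² = (1×0.0989)² = 0.00978;  (1·δq/q)² = (1×0.0907)² = 0.00823;  (-2·δx/x)² = (-2×0.114)² = 0.0517
δQ/Q = √(0.0812) = 0.285
Q = 0.897, so δQ = 0.285 × 0.897 = 0.256.

0.256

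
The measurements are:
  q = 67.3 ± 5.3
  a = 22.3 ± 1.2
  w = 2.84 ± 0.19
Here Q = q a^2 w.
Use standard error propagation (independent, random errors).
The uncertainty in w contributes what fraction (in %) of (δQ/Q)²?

(δQ/Q)² = (1·δq/q)² + (2·δa/a)² + (1·δw/w)²
  q term: (1×0.0788)² = 0.00620
  a term: (2×0.0538)² = 0.0116
  w term: (1×0.0669)² = 0.00448
Total = 0.0223. Share from w = 0.00448/0.0223 = 0.201.

20.1%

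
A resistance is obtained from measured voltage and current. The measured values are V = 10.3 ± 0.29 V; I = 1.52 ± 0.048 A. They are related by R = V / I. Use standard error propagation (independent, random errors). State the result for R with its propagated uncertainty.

6.78 ± 0.287 Ω

For a monomial R ∝ V, I^-1, fractional errors add in quadrature:
  (1·δV/V)² = (1×0.0282)² = 0.000793;  (-1·δI/I)² = (-1×0.0316)² = 0.000997
δR/R = √(0.00179) = 0.0423
R = 6.78 Ω, so δR = 0.0423 × 6.78 = 0.287 Ω.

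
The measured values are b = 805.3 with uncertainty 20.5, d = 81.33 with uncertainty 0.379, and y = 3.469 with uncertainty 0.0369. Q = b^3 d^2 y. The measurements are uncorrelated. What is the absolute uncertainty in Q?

Since Q is a product/quotient, work with relative uncertainties:
  (3·δb/b)² = (3×0.0255)² = 0.00583;  (2·δd/d)² = (2×0.00466)² = 8.69e-05;  (1·δy/y)² = (1×0.0106)² = 0.000113
δQ/Q = √(0.00603) = 0.0777
Q = 1.198e+13, so δQ = 0.0777 × 1.198e+13 = 9.31e+11.

9.31e+11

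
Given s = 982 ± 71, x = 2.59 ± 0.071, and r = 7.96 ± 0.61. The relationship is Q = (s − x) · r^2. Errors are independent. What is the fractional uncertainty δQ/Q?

Let u = s − x = 979. δu = √(δs² + δx²) = √(5040 + 0.00504) = 71.0, so δu/u = 0.0725.
Q is then a monomial in u, r:
δQ/Q = √((δu/u)² + (2·δr/r)²) = √(0.00526 + 0.0235) = 0.170

0.170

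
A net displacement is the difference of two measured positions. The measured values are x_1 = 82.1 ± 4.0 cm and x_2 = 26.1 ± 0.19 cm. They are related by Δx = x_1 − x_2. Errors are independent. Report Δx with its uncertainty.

56.0 ± 4.00 cm

Sums and differences: (δΔx)² = Σ (cᵢ δxᵢ)².
  (δx_1)² = 16.0;  (δx_2)² = 0.0361
δΔx = √(16.0) = 4.00 cm
Δx = 56.0 cm.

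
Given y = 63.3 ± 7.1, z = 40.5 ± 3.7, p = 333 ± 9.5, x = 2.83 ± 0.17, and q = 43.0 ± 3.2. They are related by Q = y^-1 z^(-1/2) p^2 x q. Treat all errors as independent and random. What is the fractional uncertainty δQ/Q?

Since Q is a product/quotient, work with relative uncertainties:
  (-1·δy/y)² = (-1×0.112)² = 0.0126;  (−½·δz/z)² = (-0.5×0.0914)² = 0.00209;  (2·δp/p)² = (2×0.0285)² = 0.00326;  (1·δx/x)² = (1×0.0601)² = 0.00361;  (1·δq/q)² = (1×0.0744)² = 0.00554
δQ/Q = √(0.0271) = 0.165

0.165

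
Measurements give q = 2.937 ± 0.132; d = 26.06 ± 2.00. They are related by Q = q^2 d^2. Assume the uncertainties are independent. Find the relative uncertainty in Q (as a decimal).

Products/powers → add relative errors in quadrature, weighted by exponent:
  (2·δq/q)² = (2×0.0449)² = 0.00808;  (2·δd/d)² = (2×0.0767)² = 0.0236
δQ/Q = √(0.0316) = 0.178

0.178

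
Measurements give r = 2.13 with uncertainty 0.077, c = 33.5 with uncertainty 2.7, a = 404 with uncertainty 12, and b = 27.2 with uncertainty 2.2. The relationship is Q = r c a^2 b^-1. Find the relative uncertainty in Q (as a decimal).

Products/powers → add relative errors in quadrature, weighted by exponent:
  (1·δr/r)² = (1×0.0362)² = 0.00131;  (1·δc/c)² = (1×0.0806)² = 0.00650;  (2·δa/a)² = (2×0.0297)² = 0.00353;  (-1·δb/b)² = (-1×0.0809)² = 0.00654
δQ/Q = √(0.0179) = 0.134

0.134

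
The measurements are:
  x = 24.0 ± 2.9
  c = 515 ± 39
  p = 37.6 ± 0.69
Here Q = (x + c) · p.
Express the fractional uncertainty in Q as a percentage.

7.48%

Let u = x + c = 539. δu = √(δx² + δc²) = √(8.41 + 1520) = 39.1, so δu/u = 0.0726.
Q is then a monomial in u, p:
δQ/Q = √((δu/u)² + (1·δp/p)²) = √(0.00526 + 0.000337) = 0.0748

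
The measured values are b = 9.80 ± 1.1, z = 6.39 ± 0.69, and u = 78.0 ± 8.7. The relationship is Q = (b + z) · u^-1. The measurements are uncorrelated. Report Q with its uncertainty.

0.208 ± 0.0285

Let w = b + z = 16.2. δw = √(δb² + δz²) = √(1.21 + 0.476) = 1.30, so δw/w = 0.0802.
Q is then a monomial in w, u:
δQ/Q = √((δw/w)² + (-1·δu/u)²) = √(0.00643 + 0.0124) = 0.137
Q = 0.208, so δQ = 0.137 × 0.208 = 0.0285.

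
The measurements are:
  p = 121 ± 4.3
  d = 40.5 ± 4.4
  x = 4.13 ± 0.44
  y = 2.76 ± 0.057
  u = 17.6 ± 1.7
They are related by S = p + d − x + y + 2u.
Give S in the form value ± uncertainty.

Sums and differences: (δS)² = Σ (cᵢ δxᵢ)².
  (δp)² = 18.5;  (δd)² = 19.4;  (δx)² = 0.194;  (δy)² = 0.00325;  (2·δu)² = 11.6
δS = √(49.6) = 7.04
S = 195.

195 ± 7.04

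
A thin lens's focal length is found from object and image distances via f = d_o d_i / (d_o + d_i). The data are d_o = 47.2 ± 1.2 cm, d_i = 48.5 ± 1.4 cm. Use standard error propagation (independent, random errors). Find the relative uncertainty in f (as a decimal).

0.0192

∂f/∂d_o = (d_i/(d_o+d_i))² = 0.257;  ∂f/∂d_i = (d_o/(d_o+d_i))² = 0.243
δf = √((∂f/∂d_o · δd_o)² + (∂f/∂d_i · δd_i)²) = √(0.0950 + 0.116) = 0.459 cm
f = 23.9 cm, so δf/f = 0.459/23.9 = 0.0192.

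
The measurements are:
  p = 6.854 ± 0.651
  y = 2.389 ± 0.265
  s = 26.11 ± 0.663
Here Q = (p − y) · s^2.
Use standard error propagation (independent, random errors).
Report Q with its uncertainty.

3044 ± 503

Let u = p − y = 4.465. δu = √(δp² + δy²) = √(0.424 + 0.0702) = 0.703, so δu/u = 0.157.
Q is then a monomial in u, s:
δQ/Q = √((δu/u)² + (2·δs/s)²) = √(0.0248 + 0.00258) = 0.165
Q = 3044, so δQ = 0.165 × 3044 = 503.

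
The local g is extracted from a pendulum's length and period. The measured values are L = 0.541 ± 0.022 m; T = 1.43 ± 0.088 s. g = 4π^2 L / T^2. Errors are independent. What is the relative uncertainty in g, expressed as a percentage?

13.0%

Each factor contributes (exponent × relative error)² to (δg/g)²:
  (1·δL/L)² = (1×0.0407)² = 0.00165;  (-2·δT/T)² = (-2×0.0615)² = 0.0151
δg/g = √(0.0168) = 0.130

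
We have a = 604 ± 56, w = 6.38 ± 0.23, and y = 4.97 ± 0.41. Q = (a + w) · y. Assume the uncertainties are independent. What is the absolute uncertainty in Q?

Let u = a + w = 610. δu = √(δa² + δw²) = √(3140 + 0.0529) = 56.0, so δu/u = 0.0917.
Q is then a monomial in u, y:
δQ/Q = √((δu/u)² + (1·δy/y)²) = √(0.00842 + 0.00681) = 0.123
Q = 3030, so δQ = 0.123 × 3030 = 374.

374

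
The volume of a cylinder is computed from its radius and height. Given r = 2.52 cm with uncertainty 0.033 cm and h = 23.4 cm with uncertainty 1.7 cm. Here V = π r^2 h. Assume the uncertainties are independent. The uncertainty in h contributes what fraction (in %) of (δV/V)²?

(δV/V)² = (2·δr/r)² + (1·δh/h)²
  r term: (2×0.0131)² = 0.000686
  h term: (1×0.0726)² = 0.00528
Total = 0.00596. Share from h = 0.00528/0.00596 = 0.885.

88.5%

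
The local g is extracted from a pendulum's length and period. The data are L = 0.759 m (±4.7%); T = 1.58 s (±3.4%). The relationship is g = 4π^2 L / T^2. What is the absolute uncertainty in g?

For a monomial g ∝ L, T^-2, fractional errors add in quadrature:
  (1·δL/L)² = (1×0.0470)² = 0.00221;  (-2·δT/T)² = (-2×0.0340)² = 0.00462
δg/g = √(0.00683) = 0.0827
g = 12.0 m/s^2, so δg = 0.0827 × 12.0 = 0.992 m/s^2.

0.992 m/s^2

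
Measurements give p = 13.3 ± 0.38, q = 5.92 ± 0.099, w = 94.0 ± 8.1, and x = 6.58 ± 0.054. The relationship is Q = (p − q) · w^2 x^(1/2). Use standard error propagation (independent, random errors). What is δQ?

Let u = p − q = 7.38. δu = √(δp² + δq²) = √(0.144 + 0.00980) = 0.393, so δu/u = 0.0532.
Q is then a monomial in u, w, x:
δQ/Q = √((δu/u)² + (2·δw/w)² + (½·δx/x)²) = √(0.00283 + 0.0297 + 1.68e-05) = 0.180
Q = 1.67e+05, so δQ = 0.180 × 1.67e+05 = 30200.

30200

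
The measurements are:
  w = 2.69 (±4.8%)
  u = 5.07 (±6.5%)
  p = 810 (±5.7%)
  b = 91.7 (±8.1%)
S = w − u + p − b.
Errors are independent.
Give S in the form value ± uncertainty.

716 ± 46.8

S is a linear combination, so absolute uncertainties add in quadrature:
  (δw)² = 0.0167;  (δu)² = 0.109;  (δp)² = 2130;  (δb)² = 55.2
δS = √(2190) = 46.8
S = 716.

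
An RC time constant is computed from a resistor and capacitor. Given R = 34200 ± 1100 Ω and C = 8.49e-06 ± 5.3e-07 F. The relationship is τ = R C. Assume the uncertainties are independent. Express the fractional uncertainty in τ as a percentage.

Relative error in a monomial: (δτ/τ)² = Σ (nᵢ · δxᵢ/xᵢ)².
  (1·δR/R)² = (1×0.0322)² = 0.00103;  (1·δC/C)² = (1×0.0624)² = 0.00390
δτ/τ = √(0.00493) = 0.0702

7.02%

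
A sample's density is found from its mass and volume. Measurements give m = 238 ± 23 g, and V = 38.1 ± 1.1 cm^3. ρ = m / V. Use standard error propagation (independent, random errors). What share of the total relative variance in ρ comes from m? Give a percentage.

91.8%

(δρ/ρ)² = (1·δm/m)² + (-1·δV/V)²
  m term: (1×0.0966)² = 0.00934
  V term: (-1×0.0289)² = 0.000834
Total = 0.0102. Share from m = 0.00934/0.0102 = 0.918.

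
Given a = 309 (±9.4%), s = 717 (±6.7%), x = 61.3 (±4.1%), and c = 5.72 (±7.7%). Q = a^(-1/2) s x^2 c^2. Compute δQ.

9.66e+05

Q is a product of powers, so relative uncertainties combine in quadrature:
  (−½·δa/a)² = (-0.5×0.0940)² = 0.00221;  (1·δs/s)² = (1×0.0670)² = 0.00449;  (2·δx/x)² = (2×0.0410)² = 0.00672;  (2·δc/c)² = (2×0.0770)² = 0.0237
δQ/Q = √(0.0371) = 0.193
Q = 5.01e+06, so δQ = 0.193 × 5.01e+06 = 9.66e+05.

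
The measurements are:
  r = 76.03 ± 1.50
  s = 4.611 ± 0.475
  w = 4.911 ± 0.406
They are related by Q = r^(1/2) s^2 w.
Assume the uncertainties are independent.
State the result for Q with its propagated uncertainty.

Since Q is a product/quotient, work with relative uncertainties:
  (½·δr/r)² = (0.5×0.0197)² = 9.73e-05;  (2·δs/s)² = (2×0.103)² = 0.0424;  (1·δw/w)² = (1×0.0827)² = 0.00683
δQ/Q = √(0.0494) = 0.222
Q = 910.4, so δQ = 0.222 × 910.4 = 202.

910.4 ± 202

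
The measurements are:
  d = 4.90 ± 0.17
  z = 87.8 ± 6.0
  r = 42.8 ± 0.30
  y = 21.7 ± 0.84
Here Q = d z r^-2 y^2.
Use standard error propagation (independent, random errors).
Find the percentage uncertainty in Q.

Since Q is a product/quotient, work with relative uncertainties:
  (1·δd/d)² = (1×0.0347)² = 0.00120;  (1·δz/z)² = (1×0.0683)² = 0.00467;  (-2·δr/r)² = (-2×0.00701)² = 0.000197;  (2·δy/y)² = (2×0.0387)² = 0.00599
δQ/Q = √(0.0121) = 0.110

11.0%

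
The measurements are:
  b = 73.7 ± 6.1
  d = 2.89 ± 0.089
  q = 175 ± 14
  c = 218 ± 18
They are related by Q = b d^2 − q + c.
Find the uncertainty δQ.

Let p = b·d^2 = 616. δp/p = √((1·δb/b)² + (2·δd/d)²) = √(0.00685 + 0.00379) = 0.103, so δp = 63.5.
Q = p − q + c: δQ = √(δp² + δq² + δc²) = √(4030 + 196 + 324) = 67.5

67.5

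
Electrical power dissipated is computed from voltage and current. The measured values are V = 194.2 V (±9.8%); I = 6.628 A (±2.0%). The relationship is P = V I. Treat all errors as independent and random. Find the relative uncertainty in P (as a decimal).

0.100

Relative error in a monomial: (δP/P)² = Σ (nᵢ · δxᵢ/xᵢ)².
  (1·δV/V)² = (1×0.0980)² = 0.00960;  (1·δI/I)² = (1×0.0200)² = 0.000400
δP/P = √(0.0100) = 0.100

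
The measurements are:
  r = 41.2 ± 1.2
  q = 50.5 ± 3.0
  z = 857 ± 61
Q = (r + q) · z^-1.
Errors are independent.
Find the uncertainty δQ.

Let u = r + q = 91.7. δu = √(δr² + δq²) = √(1.44 + 9.00) = 3.23, so δu/u = 0.0352.
Q is then a monomial in u, z:
δQ/Q = √((δu/u)² + (-1·δz/z)²) = √(0.00124 + 0.00507) = 0.0794
Q = 0.107, so δQ = 0.0794 × 0.107 = 0.00850.

0.00850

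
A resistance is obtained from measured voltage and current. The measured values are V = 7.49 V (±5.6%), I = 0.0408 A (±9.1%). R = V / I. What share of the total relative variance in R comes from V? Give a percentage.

27.5%

(δR/R)² = (1·δV/V)² + (-1·δI/I)²
  V term: (1×0.0560)² = 0.00314
  I term: (-1×0.0910)² = 0.00828
Total = 0.0114. Share from V = 0.00314/0.0114 = 0.275.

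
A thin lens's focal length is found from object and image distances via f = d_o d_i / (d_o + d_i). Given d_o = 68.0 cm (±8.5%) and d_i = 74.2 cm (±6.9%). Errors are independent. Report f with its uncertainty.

∂f/∂d_o = (d_i/(d_o+d_i))² = 0.272;  ∂f/∂d_i = (d_o/(d_o+d_i))² = 0.229
δf = √((∂f/∂d_o · δd_o)² + (∂f/∂d_i · δd_i)²) = √(2.48 + 1.37) = 1.96 cm
f = 35.5 cm.

35.5 ± 1.96 cm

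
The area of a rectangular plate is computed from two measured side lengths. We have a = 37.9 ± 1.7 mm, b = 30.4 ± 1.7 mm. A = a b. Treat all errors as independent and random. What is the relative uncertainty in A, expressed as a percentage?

Each factor contributes (exponent × relative error)² to (δA/A)²:
  (1·δa/a)² = (1×0.0449)² = 0.00201;  (1·δb/b)² = (1×0.0559)² = 0.00313
δA/A = √(0.00514) = 0.0717

7.17%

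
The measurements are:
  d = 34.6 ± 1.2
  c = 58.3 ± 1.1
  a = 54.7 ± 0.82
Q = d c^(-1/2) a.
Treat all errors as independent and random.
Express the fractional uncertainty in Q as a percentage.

Since Q is a product/quotient, work with relative uncertainties:
  (1·δd/d)² = (1×0.0347)² = 0.00120;  (−½·δc/c)² = (-0.5×0.0189)² = 8.9e-05;  (1·δa/a)² = (1×0.0150)² = 0.000225
δQ/Q = √(0.00152) = 0.0389

3.89%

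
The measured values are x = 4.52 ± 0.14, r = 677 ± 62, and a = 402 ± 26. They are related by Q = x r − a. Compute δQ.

297

Let p = x·r = 3060. δp/p = √((1·δx/x)² + (1·δr/r)²) = √(0.000959 + 0.00839) = 0.0967, so δp = 296.
Q = p − a: δQ = √(δp² + δa²) = √(87500 + 676) = 297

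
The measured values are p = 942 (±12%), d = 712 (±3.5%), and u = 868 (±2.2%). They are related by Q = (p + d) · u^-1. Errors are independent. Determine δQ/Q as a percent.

7.34%

Let w = p + d = 1650. δw = √(δp² + δd²) = √(12800 + 621) = 116, so δw/w = 0.0700.
Q is then a monomial in w, u:
δQ/Q = √((δw/w)² + (-1·δu/u)²) = √(0.00490 + 0.000484) = 0.0734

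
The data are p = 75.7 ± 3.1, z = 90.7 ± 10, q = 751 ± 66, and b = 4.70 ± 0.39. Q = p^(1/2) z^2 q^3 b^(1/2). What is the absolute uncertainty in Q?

Products/powers → add relative errors in quadrature, weighted by exponent:
  (½·δp/p)² = (0.5×0.0410)² = 0.000419;  (2·δz/z)² = (2×0.110)² = 0.0486;  (3·δq/q)² = (3×0.0879)² = 0.0695;  (½·δb/b)² = (0.5×0.0830)² = 0.00172
δQ/Q = √(0.120) = 0.347
Q = 6.57e+13, so δQ = 0.347 × 6.57e+13 = 2.28e+13.

2.28e+13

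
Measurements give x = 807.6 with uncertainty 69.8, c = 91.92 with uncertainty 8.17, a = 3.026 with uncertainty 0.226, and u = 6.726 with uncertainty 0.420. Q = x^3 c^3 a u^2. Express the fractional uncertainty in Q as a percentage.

39.9%

For a monomial Q ∝ x^3, c^3, a, u^2, fractional errors add in quadrature:
  (3·δx/x)² = (3×0.0864)² = 0.0672;  (3·δc/c)² = (3×0.0889)² = 0.0711;  (1·δa/a)² = (1×0.0747)² = 0.00558;  (2·δu/u)² = (2×0.0624)² = 0.0156
δQ/Q = √(0.160) = 0.399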